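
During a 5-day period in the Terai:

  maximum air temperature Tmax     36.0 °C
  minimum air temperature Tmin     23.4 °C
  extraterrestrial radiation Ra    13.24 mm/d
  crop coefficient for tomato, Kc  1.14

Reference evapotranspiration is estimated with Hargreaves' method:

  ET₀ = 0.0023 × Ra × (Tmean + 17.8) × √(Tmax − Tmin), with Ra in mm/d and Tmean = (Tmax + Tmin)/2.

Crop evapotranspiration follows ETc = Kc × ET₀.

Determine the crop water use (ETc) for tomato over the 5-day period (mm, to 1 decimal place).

29.3 mm

Tmean = (36.0 + 23.4)/2 = 29.70 °C
ET₀ = 0.0023 × 13.24 × (29.70 + 17.8) × √12.6 = 0.0023 × 13.24 × 47.50 × 3.5496 = 5.1344 mm/d
ETc = Kc × ET₀ = 1.14 × 5.1344 = 5.8532 mm/d
Over 5 days: 5.8532 × 5 = 29.266 mm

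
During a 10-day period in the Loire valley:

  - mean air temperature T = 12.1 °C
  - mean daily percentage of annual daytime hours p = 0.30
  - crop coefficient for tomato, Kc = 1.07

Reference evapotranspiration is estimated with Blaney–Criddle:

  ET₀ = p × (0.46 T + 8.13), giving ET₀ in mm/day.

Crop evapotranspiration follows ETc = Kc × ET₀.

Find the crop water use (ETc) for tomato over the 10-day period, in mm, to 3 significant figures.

44.0 mm

ET₀ = 0.30 × (0.46 × 12.1 + 8.13) = 0.30 × 13.696 = 4.1088 mm/d
ETc = Kc × ET₀ = 1.07 × 4.1088 = 4.3964 mm/d
Over 10 days: 4.3964 × 10 = 43.964 mm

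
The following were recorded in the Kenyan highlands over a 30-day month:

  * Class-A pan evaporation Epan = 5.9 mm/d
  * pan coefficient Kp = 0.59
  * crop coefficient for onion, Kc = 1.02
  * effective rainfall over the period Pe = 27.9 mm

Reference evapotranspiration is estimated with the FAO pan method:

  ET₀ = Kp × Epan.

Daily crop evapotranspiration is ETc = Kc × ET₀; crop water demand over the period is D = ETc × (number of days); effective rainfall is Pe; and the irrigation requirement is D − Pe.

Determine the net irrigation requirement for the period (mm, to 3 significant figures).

78.6 mm

ET₀ = 0.59 × 5.9 = 3.4810 mm/d
ETc = Kc × ET₀ = 1.02 × 3.4810 = 3.5506 mm/d
Crop demand D = ETc × 30 d = 3.5506 × 30 = 106.518 mm
D − Pe = 106.518 − 27.9 = 78.618 mm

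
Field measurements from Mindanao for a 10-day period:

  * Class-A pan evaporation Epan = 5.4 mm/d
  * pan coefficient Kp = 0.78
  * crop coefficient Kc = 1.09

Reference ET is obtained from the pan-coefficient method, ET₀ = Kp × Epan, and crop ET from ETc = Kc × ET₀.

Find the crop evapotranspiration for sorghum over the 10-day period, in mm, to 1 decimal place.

45.9 mm

ET₀ = 0.78 × 5.4 = 4.2120 mm/d
ETc = Kc × ET₀ = 1.09 × 4.2120 = 4.5911 mm/d
Over 10 days: 4.5911 × 10 = 45.911 mm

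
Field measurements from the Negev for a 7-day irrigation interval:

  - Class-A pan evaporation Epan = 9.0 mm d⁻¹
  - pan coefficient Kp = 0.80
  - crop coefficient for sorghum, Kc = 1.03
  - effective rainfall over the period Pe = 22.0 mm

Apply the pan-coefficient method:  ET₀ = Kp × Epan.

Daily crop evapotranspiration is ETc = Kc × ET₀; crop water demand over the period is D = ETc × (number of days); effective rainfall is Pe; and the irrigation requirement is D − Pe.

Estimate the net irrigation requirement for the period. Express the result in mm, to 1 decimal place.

29.9 mm

ET₀ = 0.80 × 9.0 = 7.2000 mm/d
ETc = Kc × ET₀ = 1.03 × 7.2000 = 7.4160 mm/d
Crop demand D = ETc × 7 d = 7.4160 × 7 = 51.912 mm
D − Pe = 51.912 − 22.0 = 29.912 mm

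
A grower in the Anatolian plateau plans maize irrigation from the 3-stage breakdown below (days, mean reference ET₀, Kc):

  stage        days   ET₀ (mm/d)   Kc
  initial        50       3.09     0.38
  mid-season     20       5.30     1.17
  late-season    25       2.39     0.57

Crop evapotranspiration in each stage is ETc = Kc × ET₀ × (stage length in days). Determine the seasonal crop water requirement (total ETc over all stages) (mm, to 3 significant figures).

initial: 0.38 × 3.09 × 50 = 58.71 mm
mid-season: 1.17 × 5.30 × 20 = 124.02 mm
late-season: 0.57 × 2.39 × 25 = 34.06 mm
Seasonal total = 216.79 mm

217 mm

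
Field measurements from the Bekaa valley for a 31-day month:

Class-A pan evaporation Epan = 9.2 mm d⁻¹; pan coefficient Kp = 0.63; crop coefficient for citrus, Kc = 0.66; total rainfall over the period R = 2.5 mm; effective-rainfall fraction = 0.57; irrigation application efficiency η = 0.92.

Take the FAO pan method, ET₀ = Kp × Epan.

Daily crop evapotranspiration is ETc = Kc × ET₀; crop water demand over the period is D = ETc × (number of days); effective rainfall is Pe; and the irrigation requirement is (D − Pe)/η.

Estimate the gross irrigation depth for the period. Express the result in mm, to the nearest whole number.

127 mm

ET₀ = 0.63 × 9.2 = 5.7960 mm/d
ETc = Kc × ET₀ = 0.66 × 5.7960 = 3.8254 mm/d
Crop demand D = ETc × 31 d = 3.8254 × 31 = 118.587 mm
Pe = 0.57 × 2.5 = 1.425 mm
D − Pe = 118.587 − 1.425 = 117.162 mm
Gross irrigation = 117.162 / 0.92 = 127.350 mm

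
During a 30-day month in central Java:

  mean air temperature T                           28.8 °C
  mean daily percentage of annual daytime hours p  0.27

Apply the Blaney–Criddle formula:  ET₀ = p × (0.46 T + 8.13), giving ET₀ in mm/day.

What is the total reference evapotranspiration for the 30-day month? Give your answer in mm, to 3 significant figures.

ET₀ = 0.27 × (0.46 × 28.8 + 8.13) = 0.27 × 21.378 = 5.7721 mm/d
Monthly total = 5.7721 × 30 = 173.163 mm

173 mm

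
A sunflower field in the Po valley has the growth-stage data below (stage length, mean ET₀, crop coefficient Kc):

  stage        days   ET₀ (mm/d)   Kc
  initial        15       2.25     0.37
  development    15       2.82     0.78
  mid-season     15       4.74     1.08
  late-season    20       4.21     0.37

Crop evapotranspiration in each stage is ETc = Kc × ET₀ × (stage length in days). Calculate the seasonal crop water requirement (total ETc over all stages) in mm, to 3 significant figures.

initial: 0.37 × 2.25 × 15 = 12.49 mm
development: 0.78 × 2.82 × 15 = 32.99 mm
mid-season: 1.08 × 4.74 × 15 = 76.79 mm
late-season: 0.37 × 4.21 × 20 = 31.15 mm
Seasonal total = 153.42 mm

153 mm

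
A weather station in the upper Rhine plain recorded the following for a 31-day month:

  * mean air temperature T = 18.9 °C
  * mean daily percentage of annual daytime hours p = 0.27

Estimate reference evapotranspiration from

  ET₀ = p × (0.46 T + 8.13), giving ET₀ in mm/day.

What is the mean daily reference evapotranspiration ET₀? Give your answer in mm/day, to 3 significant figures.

4.54 mm/day

ET₀ = 0.27 × (0.46 × 18.9 + 8.13) = 0.27 × 16.824 = 4.5425 mm/d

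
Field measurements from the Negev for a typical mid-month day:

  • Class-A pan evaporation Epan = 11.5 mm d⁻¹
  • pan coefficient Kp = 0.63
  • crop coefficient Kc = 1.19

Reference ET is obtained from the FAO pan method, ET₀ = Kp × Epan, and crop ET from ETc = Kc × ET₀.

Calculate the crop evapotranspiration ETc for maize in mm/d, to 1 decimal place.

ET₀ = 0.63 × 11.5 = 7.2450 mm/d
ETc = Kc × ET₀ = 1.19 × 7.2450 = 8.6216 mm/d

8.6 mm/d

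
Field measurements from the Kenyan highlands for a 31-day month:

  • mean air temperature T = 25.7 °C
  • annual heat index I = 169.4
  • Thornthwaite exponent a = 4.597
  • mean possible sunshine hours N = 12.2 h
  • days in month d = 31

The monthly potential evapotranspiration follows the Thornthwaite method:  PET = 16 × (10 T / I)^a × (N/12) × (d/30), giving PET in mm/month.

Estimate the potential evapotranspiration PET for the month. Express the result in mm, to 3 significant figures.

10T/I = 10 × 25.7 / 169.4 = 1.5171
(10T/I)^a = 1.5171^4.597 = 6.7939
Uncorrected PET = 16 × 6.7939 = 108.702 mm
Correction = (N/12)(d/30) = (12.2/12)(31/30) = 1.0506
PET = 108.702 × 1.0506 = 114.202 mm/month

114 mm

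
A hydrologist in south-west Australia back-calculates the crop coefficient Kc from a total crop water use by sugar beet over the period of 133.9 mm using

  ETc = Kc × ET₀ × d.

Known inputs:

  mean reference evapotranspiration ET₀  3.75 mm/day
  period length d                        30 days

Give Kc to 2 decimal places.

ETc = Kc × ET₀ × d  ⇒  Kc = ETc / (ET₀ × d)
Kc = 133.9 / (3.75 × 30) = 133.9 / 112.50 = 1.1902

1.19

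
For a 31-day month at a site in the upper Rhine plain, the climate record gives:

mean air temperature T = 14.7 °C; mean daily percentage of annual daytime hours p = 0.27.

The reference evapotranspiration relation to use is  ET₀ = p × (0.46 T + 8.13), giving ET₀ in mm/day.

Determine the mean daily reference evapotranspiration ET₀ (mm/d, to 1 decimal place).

4.0 mm/d

ET₀ = 0.27 × (0.46 × 14.7 + 8.13) = 0.27 × 14.892 = 4.0208 mm/d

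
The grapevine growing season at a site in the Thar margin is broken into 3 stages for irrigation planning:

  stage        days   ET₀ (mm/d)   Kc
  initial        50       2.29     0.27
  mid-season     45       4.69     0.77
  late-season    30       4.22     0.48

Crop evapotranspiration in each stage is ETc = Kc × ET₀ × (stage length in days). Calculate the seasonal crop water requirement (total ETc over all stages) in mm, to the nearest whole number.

254 mm

initial: 0.27 × 2.29 × 50 = 30.92 mm
mid-season: 0.77 × 4.69 × 45 = 162.51 mm
late-season: 0.48 × 4.22 × 30 = 60.77 mm
Seasonal total = 254.20 mm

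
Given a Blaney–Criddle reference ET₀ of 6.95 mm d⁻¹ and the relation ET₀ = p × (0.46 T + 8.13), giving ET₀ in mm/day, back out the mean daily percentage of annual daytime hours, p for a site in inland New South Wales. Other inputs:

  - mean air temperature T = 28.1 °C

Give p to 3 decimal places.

p = ET₀ / (0.46 T + 8.13) = 6.95 / (0.46 × 28.1 + 8.13) = 6.95 / 21.056 = 0.3301

0.330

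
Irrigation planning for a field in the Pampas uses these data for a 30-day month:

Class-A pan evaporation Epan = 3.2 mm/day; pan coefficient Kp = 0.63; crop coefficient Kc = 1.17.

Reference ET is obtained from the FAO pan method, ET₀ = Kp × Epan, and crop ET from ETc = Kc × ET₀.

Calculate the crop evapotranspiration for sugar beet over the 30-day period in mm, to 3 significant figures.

70.8 mm

ET₀ = 0.63 × 3.2 = 2.0160 mm/d
ETc = Kc × ET₀ = 1.17 × 2.0160 = 2.3587 mm/d
Over 30 days: 2.3587 × 30 = 70.761 mm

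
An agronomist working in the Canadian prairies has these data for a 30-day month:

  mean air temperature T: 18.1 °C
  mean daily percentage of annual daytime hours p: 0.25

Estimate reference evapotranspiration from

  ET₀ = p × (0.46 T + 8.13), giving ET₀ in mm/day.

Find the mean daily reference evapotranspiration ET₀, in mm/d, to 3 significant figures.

ET₀ = 0.25 × (0.46 × 18.1 + 8.13) = 0.25 × 16.456 = 4.1140 mm/d

4.11 mm/d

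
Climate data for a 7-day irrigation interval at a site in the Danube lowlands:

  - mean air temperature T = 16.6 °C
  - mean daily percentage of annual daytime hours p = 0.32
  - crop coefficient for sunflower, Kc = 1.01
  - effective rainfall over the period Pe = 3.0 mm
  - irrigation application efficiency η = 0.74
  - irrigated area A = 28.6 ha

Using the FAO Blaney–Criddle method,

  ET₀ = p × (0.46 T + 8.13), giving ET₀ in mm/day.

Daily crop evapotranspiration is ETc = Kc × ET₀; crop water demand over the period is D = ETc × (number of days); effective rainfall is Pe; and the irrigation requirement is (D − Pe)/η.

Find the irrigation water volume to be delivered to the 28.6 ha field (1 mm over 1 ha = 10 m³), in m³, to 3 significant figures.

ET₀ = 0.32 × (0.46 × 16.6 + 8.13) = 0.32 × 15.766 = 5.0451 mm/d
ETc = Kc × ET₀ = 1.01 × 5.0451 = 5.0956 mm/d
Crop demand D = ETc × 7 d = 5.0956 × 7 = 35.669 mm
D − Pe = 35.669 − 3.0 = 32.669 mm
Gross irrigation = 32.669 / 0.74 = 44.147 mm
Volume = 44.147 mm × 28.6 ha × 10 = 12626.0 m³

12600 m³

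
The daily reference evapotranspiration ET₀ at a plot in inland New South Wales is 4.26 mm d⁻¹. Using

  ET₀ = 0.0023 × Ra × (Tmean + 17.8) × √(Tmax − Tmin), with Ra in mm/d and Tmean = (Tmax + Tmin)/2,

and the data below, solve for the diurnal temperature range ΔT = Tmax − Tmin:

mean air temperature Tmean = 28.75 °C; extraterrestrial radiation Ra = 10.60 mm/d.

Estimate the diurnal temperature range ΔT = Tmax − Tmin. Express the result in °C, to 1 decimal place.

14.1 °C

√ΔT = ET₀ / [0.0023 × Ra × (Tmean+17.8)] = 4.26 / (0.0023 × 10.60 × 46.55) = 3.7537
ΔT = 3.7537² = 14.090 °C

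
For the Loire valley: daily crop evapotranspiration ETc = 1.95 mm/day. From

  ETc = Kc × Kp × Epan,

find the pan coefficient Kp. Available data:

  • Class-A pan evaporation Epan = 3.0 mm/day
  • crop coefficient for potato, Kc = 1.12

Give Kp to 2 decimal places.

0.58

ETc = Kc × Kp × Epan  ⇒  Kp = ETc / (Kc × Epan)
Kp = 1.95 / (1.12 × 3.0) = 1.95 / 3.360 = 0.5804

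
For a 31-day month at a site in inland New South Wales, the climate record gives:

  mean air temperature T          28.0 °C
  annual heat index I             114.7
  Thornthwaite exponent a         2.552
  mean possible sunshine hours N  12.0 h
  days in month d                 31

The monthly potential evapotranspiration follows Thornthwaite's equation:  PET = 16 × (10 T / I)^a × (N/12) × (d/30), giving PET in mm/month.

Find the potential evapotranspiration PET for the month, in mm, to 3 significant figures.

161 mm

10T/I = 10 × 28.0 / 114.7 = 2.4412
(10T/I)^a = 2.4412^2.552 = 9.7536
Uncorrected PET = 16 × 9.7536 = 156.058 mm
Correction = (N/12)(d/30) = (12.0/12)(31/30) = 1.0333
PET = 156.058 × 1.0333 = 161.255 mm/month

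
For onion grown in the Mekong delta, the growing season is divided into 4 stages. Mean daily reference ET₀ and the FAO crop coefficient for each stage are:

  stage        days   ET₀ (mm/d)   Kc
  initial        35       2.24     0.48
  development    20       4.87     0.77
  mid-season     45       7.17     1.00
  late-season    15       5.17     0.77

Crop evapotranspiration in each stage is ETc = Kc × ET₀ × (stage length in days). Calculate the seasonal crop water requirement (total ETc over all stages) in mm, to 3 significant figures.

495 mm

initial: 0.48 × 2.24 × 35 = 37.63 mm
development: 0.77 × 4.87 × 20 = 75.00 mm
mid-season: 1.00 × 7.17 × 45 = 322.65 mm
late-season: 0.77 × 5.17 × 15 = 59.71 mm
Seasonal total = 494.99 mm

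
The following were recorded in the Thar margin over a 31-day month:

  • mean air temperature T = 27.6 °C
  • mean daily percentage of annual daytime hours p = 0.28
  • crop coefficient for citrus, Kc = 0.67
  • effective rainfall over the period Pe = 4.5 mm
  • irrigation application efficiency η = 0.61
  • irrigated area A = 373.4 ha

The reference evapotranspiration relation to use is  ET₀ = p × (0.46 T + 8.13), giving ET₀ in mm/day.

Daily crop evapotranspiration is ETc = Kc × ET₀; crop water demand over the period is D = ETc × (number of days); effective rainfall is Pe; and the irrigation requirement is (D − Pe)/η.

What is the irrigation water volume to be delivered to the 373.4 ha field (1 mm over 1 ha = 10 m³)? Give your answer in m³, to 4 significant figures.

ET₀ = 0.28 × (0.46 × 27.6 + 8.13) = 0.28 × 20.826 = 5.8313 mm/d
ETc = Kc × ET₀ = 0.67 × 5.8313 = 3.9070 mm/d
Crop demand D = ETc × 31 d = 3.9070 × 31 = 121.117 mm
D − Pe = 121.117 − 4.5 = 116.617 mm
Gross irrigation = 116.617 / 0.61 = 191.175 mm
Volume = 191.175 mm × 373.4 ha × 10 = 713847.5 m³

713800 m³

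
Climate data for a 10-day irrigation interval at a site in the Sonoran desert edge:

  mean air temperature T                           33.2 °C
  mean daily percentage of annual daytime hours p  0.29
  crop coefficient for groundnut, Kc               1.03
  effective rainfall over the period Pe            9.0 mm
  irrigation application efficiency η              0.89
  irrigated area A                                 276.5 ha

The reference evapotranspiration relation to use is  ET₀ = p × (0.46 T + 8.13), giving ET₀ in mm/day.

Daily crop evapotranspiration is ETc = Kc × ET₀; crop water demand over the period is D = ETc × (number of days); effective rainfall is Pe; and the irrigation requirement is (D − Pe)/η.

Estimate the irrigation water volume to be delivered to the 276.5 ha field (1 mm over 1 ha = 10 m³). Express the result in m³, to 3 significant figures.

189000 m³

ET₀ = 0.29 × (0.46 × 33.2 + 8.13) = 0.29 × 23.402 = 6.7866 mm/d
ETc = Kc × ET₀ = 1.03 × 6.7866 = 6.9902 mm/d
Crop demand D = ETc × 10 d = 6.9902 × 10 = 69.902 mm
D − Pe = 69.902 − 9.0 = 60.902 mm
Gross irrigation = 60.902 / 0.89 = 68.429 mm
Volume = 68.429 mm × 276.5 ha × 10 = 189206.2 m³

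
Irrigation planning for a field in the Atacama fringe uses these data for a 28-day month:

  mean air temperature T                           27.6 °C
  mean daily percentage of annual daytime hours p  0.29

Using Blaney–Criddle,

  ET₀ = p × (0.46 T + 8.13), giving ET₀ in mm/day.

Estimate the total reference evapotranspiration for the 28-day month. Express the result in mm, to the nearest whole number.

ET₀ = 0.29 × (0.46 × 27.6 + 8.13) = 0.29 × 20.826 = 6.0395 mm/d
Monthly total = 6.0395 × 28 = 169.106 mm

169 mm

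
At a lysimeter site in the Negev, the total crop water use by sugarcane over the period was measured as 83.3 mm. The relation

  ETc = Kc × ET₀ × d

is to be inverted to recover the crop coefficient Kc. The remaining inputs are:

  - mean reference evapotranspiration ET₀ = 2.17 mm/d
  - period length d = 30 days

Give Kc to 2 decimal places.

ETc = Kc × ET₀ × d  ⇒  Kc = ETc / (ET₀ × d)
Kc = 83.3 / (2.17 × 30) = 83.3 / 65.10 = 1.2796

1.28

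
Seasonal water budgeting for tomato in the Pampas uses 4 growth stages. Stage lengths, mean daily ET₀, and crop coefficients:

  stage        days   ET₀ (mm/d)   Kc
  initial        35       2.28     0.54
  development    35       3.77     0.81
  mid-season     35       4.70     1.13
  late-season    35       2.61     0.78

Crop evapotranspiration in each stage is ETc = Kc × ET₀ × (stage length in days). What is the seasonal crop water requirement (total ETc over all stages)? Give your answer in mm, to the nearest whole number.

initial: 0.54 × 2.28 × 35 = 43.09 mm
development: 0.81 × 3.77 × 35 = 106.88 mm
mid-season: 1.13 × 4.70 × 35 = 185.89 mm
late-season: 0.78 × 2.61 × 35 = 71.25 mm
Seasonal total = 407.11 mm

407 mm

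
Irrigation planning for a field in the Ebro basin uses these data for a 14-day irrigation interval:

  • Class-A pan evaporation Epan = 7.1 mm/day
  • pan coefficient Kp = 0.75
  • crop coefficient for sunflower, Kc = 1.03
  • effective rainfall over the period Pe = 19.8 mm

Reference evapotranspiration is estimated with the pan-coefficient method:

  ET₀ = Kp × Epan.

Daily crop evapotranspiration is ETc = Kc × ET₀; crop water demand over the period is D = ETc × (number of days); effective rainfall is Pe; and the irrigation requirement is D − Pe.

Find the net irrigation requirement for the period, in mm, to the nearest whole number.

ET₀ = 0.75 × 7.1 = 5.3250 mm/d
ETc = Kc × ET₀ = 1.03 × 5.3250 = 5.4848 mm/d
Crop demand D = ETc × 14 d = 5.4848 × 14 = 76.787 mm
D − Pe = 76.787 − 19.8 = 56.987 mm

57 mm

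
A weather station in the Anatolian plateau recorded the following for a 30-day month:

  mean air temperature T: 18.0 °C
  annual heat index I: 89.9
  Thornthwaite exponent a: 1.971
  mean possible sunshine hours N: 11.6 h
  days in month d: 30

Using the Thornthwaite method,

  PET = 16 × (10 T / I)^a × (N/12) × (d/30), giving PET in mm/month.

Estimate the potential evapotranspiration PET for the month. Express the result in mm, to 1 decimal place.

60.8 mm

10T/I = 10 × 18.0 / 89.9 = 2.0022
(10T/I)^a = 2.0022^1.971 = 3.9289
Uncorrected PET = 16 × 3.9289 = 62.862 mm
Correction = (N/12)(d/30) = (11.6/12)(30/30) = 0.9667
PET = 62.862 × 0.9667 = 60.769 mm/month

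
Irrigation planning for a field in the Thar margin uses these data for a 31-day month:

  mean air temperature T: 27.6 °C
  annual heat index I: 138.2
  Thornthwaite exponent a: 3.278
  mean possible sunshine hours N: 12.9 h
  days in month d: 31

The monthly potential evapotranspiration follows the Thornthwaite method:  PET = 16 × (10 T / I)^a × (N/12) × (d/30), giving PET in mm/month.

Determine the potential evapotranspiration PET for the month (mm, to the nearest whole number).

172 mm

10T/I = 10 × 27.6 / 138.2 = 1.9971
(10T/I)^a = 1.9971^3.278 = 9.6541
Uncorrected PET = 16 × 9.6541 = 154.466 mm
Correction = (N/12)(d/30) = (12.9/12)(31/30) = 1.1108
PET = 154.466 × 1.1108 = 171.581 mm/month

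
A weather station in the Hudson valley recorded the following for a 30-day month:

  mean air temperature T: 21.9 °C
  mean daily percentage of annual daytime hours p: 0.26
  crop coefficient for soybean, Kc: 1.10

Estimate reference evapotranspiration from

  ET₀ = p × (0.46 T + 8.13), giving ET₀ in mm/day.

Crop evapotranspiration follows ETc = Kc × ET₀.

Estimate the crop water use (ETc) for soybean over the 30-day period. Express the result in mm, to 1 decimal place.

ET₀ = 0.26 × (0.46 × 21.9 + 8.13) = 0.26 × 18.204 = 4.7330 mm/d
ETc = Kc × ET₀ = 1.10 × 4.7330 = 5.2063 mm/d
Over 30 days: 5.2063 × 30 = 156.189 mm

156.2 mm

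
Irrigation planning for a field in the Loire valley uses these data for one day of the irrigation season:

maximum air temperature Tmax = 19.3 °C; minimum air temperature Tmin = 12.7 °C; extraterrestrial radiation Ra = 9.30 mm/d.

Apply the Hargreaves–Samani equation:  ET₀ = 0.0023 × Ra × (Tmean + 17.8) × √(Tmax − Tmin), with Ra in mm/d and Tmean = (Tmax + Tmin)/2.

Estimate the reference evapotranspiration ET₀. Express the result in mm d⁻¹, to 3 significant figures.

Tmean = (19.3 + 12.7)/2 = 16.00 °C
ET₀ = 0.0023 × 9.30 × (16.00 + 17.8) × √6.6 = 0.0023 × 9.30 × 33.80 × 2.5690 = 1.8573 mm/d

1.86 mm d⁻¹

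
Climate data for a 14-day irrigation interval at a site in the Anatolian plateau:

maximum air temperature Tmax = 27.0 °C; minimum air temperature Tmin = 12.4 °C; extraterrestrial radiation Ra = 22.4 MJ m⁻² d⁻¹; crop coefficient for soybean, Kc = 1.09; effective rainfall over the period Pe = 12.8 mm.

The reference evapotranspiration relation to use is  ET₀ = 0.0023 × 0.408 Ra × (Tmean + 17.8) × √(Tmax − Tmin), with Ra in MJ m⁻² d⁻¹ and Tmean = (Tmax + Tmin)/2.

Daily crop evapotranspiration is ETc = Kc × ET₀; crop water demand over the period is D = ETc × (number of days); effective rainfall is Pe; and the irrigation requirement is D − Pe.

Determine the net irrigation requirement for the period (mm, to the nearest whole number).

33 mm

Tmean = (27.0 + 12.4)/2 = 19.70 °C
0.408 Ra = 0.408 × 22.4 = 9.1392 mm/d equivalent
ET₀ = 0.0023 × 9.1392 × (19.70 + 17.8) × √14.6 = 0.0023 × 9.1392 × 37.50 × 3.8210 = 3.0119 mm/d
ETc = Kc × ET₀ = 1.09 × 3.0119 = 3.2830 mm/d
Crop demand D = ETc × 14 d = 3.2830 × 14 = 45.962 mm
D − Pe = 45.962 − 12.8 = 33.162 mm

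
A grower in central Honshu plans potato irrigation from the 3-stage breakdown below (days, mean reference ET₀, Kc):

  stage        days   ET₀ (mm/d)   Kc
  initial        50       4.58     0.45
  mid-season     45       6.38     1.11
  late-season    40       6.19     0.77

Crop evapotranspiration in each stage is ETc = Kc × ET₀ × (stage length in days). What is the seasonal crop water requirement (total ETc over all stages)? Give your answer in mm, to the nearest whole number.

612 mm

initial: 0.45 × 4.58 × 50 = 103.05 mm
mid-season: 1.11 × 6.38 × 45 = 318.68 mm
late-season: 0.77 × 6.19 × 40 = 190.65 mm
Seasonal total = 612.38 mm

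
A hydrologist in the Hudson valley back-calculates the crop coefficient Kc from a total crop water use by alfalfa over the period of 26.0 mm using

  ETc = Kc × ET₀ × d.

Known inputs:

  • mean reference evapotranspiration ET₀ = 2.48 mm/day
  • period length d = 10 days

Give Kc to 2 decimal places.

1.05

ETc = Kc × ET₀ × d  ⇒  Kc = ETc / (ET₀ × d)
Kc = 26.0 / (2.48 × 10) = 26.0 / 24.80 = 1.0484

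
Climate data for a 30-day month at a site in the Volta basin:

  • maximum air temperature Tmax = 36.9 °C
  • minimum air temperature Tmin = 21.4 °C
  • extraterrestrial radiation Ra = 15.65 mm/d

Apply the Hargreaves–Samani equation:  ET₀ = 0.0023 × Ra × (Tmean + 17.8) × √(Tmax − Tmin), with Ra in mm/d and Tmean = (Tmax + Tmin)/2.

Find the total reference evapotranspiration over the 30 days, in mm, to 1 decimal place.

Tmean = (36.9 + 21.4)/2 = 29.15 °C
ET₀ = 0.0023 × 15.65 × (29.15 + 17.8) × √15.5 = 0.0023 × 15.65 × 46.95 × 3.9370 = 6.6534 mm/d
Over 30 days: 6.6534 × 30 = 199.602 mm

199.6 mm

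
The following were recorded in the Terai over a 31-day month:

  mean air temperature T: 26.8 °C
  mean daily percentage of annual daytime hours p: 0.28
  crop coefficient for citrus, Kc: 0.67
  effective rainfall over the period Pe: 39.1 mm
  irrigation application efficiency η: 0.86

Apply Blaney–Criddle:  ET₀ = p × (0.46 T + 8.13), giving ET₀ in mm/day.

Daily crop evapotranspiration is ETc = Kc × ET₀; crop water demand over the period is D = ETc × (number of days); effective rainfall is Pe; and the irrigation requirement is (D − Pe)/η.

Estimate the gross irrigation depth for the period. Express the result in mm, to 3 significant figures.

ET₀ = 0.28 × (0.46 × 26.8 + 8.13) = 0.28 × 20.458 = 5.7282 mm/d
ETc = Kc × ET₀ = 0.67 × 5.7282 = 3.8379 mm/d
Crop demand D = ETc × 31 d = 3.8379 × 31 = 118.975 mm
D − Pe = 118.975 − 39.1 = 79.875 mm
Gross irrigation = 79.875 / 0.86 = 92.878 mm

92.9 mm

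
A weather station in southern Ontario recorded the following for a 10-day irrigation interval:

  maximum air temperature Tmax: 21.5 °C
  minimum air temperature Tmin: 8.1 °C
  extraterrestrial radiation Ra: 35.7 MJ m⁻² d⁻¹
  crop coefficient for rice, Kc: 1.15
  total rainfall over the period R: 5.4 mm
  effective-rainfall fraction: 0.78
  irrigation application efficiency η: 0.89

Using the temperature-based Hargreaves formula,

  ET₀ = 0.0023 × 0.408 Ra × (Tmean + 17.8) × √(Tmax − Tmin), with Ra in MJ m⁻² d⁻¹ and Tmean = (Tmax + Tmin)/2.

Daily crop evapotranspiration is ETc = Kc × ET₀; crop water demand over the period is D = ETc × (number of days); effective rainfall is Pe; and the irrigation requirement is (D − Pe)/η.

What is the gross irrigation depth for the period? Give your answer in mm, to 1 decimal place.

Tmean = (21.5 + 8.1)/2 = 14.80 °C
0.408 Ra = 0.408 × 35.7 = 14.5656 mm/d equivalent
ET₀ = 0.0023 × 14.5656 × (14.80 + 17.8) × √13.4 = 0.0023 × 14.5656 × 32.60 × 3.6606 = 3.9978 mm/d
ETc = Kc × ET₀ = 1.15 × 3.9978 = 4.5975 mm/d
Crop demand D = ETc × 10 d = 4.5975 × 10 = 45.975 mm
Pe = 0.78 × 5.4 = 4.212 mm
D − Pe = 45.975 − 4.212 = 41.763 mm
Gross irrigation = 41.763 / 0.89 = 46.925 mm

46.9 mm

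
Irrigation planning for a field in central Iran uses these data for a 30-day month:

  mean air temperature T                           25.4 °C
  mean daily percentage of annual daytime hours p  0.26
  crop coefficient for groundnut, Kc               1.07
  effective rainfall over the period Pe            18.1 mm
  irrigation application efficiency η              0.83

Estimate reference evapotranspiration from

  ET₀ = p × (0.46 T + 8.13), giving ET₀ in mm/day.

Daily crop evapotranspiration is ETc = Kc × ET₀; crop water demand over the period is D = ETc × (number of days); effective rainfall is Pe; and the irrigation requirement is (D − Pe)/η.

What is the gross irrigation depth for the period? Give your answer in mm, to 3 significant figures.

177 mm

ET₀ = 0.26 × (0.46 × 25.4 + 8.13) = 0.26 × 19.814 = 5.1516 mm/d
ETc = Kc × ET₀ = 1.07 × 5.1516 = 5.5122 mm/d
Crop demand D = ETc × 30 d = 5.5122 × 30 = 165.366 mm
D − Pe = 165.366 − 18.1 = 147.266 mm
Gross irrigation = 147.266 / 0.83 = 177.429 mm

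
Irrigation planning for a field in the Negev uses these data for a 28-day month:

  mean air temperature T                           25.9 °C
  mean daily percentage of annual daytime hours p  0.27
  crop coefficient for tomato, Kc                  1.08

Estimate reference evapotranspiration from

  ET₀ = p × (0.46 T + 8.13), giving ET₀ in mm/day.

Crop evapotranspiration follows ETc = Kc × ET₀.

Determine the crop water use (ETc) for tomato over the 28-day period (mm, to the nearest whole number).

ET₀ = 0.27 × (0.46 × 25.9 + 8.13) = 0.27 × 20.044 = 5.4119 mm/d
ETc = Kc × ET₀ = 1.08 × 5.4119 = 5.8449 mm/d
Over 28 days: 5.8449 × 28 = 163.657 mm

164 mm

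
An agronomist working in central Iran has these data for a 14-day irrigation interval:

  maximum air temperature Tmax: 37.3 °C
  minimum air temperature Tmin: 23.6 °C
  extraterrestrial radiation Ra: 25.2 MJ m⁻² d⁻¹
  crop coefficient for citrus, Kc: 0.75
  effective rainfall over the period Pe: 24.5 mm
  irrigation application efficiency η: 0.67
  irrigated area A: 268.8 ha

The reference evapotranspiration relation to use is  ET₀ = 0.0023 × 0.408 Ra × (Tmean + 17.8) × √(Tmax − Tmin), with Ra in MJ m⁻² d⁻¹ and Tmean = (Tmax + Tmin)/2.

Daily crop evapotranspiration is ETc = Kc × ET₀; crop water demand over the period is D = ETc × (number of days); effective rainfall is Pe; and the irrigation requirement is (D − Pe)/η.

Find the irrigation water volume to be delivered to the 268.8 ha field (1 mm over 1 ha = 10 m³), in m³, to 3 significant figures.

Tmean = (37.3 + 23.6)/2 = 30.45 °C
0.408 Ra = 0.408 × 25.2 = 10.2816 mm/d equivalent
ET₀ = 0.0023 × 10.2816 × (30.45 + 17.8) × √13.7 = 0.0023 × 10.2816 × 48.25 × 3.7014 = 4.2233 mm/d
ETc = Kc × ET₀ = 0.75 × 4.2233 = 3.1675 mm/d
Crop demand D = ETc × 14 d = 3.1675 × 14 = 44.345 mm
D − Pe = 44.345 − 24.5 = 19.845 mm
Gross irrigation = 19.845 / 0.67 = 29.619 mm
Volume = 29.619 mm × 268.8 ha × 10 = 79615.9 m³

79600 m³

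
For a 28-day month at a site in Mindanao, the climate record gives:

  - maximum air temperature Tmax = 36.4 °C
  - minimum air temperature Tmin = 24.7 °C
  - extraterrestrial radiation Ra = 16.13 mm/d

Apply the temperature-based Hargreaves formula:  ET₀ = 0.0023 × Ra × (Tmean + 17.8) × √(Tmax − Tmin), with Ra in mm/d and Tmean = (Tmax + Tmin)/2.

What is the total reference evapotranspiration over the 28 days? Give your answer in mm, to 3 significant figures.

172 mm

Tmean = (36.4 + 24.7)/2 = 30.55 °C
ET₀ = 0.0023 × 16.13 × (30.55 + 17.8) × √11.7 = 0.0023 × 16.13 × 48.35 × 3.4205 = 6.1355 mm/d
Over 28 days: 6.1355 × 28 = 171.794 mm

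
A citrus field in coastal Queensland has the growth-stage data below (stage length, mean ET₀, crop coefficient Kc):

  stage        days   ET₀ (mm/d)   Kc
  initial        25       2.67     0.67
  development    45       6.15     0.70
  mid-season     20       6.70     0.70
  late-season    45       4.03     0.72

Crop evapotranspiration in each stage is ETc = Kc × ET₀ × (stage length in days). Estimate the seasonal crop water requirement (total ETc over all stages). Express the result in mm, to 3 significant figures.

463 mm

initial: 0.67 × 2.67 × 25 = 44.72 mm
development: 0.70 × 6.15 × 45 = 193.73 mm
mid-season: 0.70 × 6.70 × 20 = 93.80 mm
late-season: 0.72 × 4.03 × 45 = 130.57 mm
Seasonal total = 462.82 mm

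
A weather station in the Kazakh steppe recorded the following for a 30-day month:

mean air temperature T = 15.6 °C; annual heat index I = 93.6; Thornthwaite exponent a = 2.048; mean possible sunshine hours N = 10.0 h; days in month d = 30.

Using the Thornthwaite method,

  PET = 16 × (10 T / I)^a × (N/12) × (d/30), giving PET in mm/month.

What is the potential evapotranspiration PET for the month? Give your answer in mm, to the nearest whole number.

10T/I = 10 × 15.6 / 93.6 = 1.6667
(10T/I)^a = 1.6667^2.048 = 2.8468
Uncorrected PET = 16 × 2.8468 = 45.549 mm
Correction = (N/12)(d/30) = (10.0/12)(30/30) = 0.8333
PET = 45.549 × 0.8333 = 37.956 mm/month

38 mm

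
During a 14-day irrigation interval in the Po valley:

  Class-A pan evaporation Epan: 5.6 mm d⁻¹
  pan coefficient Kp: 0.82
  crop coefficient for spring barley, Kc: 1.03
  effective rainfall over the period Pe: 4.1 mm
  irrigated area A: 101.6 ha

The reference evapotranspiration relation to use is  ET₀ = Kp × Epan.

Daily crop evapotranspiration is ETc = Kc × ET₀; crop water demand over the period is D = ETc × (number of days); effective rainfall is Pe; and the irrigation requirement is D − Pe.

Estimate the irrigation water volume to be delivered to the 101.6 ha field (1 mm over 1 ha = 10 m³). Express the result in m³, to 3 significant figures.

63100 m³

ET₀ = 0.82 × 5.6 = 4.5920 mm/d
ETc = Kc × ET₀ = 1.03 × 4.5920 = 4.7298 mm/d
Crop demand D = ETc × 14 d = 4.7298 × 14 = 66.217 mm
D − Pe = 66.217 − 4.1 = 62.117 mm
Volume = 62.117 mm × 101.6 ha × 10 = 63110.9 m³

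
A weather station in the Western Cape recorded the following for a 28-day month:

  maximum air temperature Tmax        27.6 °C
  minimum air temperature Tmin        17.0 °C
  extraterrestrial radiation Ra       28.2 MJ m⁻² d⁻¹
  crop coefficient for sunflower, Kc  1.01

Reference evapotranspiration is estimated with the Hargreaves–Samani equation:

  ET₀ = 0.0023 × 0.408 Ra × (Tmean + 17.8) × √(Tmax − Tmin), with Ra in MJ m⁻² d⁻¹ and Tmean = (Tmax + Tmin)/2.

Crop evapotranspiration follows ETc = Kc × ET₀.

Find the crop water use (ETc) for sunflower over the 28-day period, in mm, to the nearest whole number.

Tmean = (27.6 + 17.0)/2 = 22.30 °C
0.408 Ra = 0.408 × 28.2 = 11.5056 mm/d equivalent
ET₀ = 0.0023 × 11.5056 × (22.30 + 17.8) × √10.6 = 0.0023 × 11.5056 × 40.10 × 3.2558 = 3.4549 mm/d
ETc = Kc × ET₀ = 1.01 × 3.4549 = 3.4894 mm/d
Over 28 days: 3.4894 × 28 = 97.703 mm

98 mm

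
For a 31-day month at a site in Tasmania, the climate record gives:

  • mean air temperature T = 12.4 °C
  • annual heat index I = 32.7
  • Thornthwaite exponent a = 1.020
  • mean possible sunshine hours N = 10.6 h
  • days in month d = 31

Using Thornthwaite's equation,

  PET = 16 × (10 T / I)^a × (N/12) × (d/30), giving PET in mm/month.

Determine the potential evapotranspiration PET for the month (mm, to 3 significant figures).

56.9 mm

10T/I = 10 × 12.4 / 32.7 = 3.7920
(10T/I)^a = 3.7920^1.020 = 3.8944
Uncorrected PET = 16 × 3.8944 = 62.310 mm
Correction = (N/12)(d/30) = (10.6/12)(31/30) = 0.9128
PET = 62.310 × 0.9128 = 56.877 mm/month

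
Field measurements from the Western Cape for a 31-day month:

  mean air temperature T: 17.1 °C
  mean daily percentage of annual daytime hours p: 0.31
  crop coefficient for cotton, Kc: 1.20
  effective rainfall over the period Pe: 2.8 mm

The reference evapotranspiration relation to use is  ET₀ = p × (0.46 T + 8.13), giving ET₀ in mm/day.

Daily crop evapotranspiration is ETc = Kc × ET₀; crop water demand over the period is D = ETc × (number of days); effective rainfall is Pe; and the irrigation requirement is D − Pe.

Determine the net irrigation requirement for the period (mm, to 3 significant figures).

ET₀ = 0.31 × (0.46 × 17.1 + 8.13) = 0.31 × 15.996 = 4.9588 mm/d
ETc = Kc × ET₀ = 1.20 × 4.9588 = 5.9506 mm/d
Crop demand D = ETc × 31 d = 5.9506 × 31 = 184.469 mm
D − Pe = 184.469 − 2.8 = 181.669 mm

182 mm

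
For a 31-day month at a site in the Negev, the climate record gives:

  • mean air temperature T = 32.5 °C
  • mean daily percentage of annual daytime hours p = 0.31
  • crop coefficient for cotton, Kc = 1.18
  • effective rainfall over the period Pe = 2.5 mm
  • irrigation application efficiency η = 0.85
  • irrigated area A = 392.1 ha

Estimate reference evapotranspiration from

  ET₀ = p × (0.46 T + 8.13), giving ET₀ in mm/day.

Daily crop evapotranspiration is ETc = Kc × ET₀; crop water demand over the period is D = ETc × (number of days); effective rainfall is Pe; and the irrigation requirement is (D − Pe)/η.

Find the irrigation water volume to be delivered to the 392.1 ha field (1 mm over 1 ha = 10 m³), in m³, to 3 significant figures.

1200000 m³

ET₀ = 0.31 × (0.46 × 32.5 + 8.13) = 0.31 × 23.080 = 7.1548 mm/d
ETc = Kc × ET₀ = 1.18 × 7.1548 = 8.4427 mm/d
Crop demand D = ETc × 31 d = 8.4427 × 31 = 261.724 mm
D − Pe = 261.724 − 2.5 = 259.224 mm
Gross irrigation = 259.224 / 0.85 = 304.969 mm
Volume = 304.969 mm × 392.1 ha × 10 = 1195783.4 m³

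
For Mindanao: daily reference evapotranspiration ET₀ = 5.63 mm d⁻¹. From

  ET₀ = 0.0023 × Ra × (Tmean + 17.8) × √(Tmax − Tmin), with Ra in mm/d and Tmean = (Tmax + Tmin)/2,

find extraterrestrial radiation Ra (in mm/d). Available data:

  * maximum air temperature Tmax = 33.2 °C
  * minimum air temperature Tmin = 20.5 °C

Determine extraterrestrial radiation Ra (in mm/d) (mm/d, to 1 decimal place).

Tmean = 26.85 °C; √ΔT = 3.5637
Ra = ET₀ / [0.0023 × (Tmean+17.8) × √ΔT] = 5.63 / (0.0023 × 44.65 × 3.5637) = 15.384 mm/d

15.4 mm/d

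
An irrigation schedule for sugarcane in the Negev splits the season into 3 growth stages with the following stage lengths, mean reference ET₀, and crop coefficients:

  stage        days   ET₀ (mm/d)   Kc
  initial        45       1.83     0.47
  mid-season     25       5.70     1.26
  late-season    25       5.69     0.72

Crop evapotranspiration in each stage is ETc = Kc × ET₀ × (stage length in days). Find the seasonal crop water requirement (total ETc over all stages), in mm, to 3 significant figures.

321 mm

initial: 0.47 × 1.83 × 45 = 38.70 mm
mid-season: 1.26 × 5.70 × 25 = 179.55 mm
late-season: 0.72 × 5.69 × 25 = 102.42 mm
Seasonal total = 320.67 mm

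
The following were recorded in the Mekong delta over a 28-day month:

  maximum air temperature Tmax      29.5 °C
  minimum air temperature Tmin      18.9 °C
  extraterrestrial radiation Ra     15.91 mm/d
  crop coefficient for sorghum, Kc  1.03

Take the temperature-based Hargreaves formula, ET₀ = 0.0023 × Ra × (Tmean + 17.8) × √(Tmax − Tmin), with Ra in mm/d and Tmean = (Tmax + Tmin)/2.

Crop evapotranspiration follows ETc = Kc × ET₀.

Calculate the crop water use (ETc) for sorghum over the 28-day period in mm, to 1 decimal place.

144.3 mm

Tmean = (29.5 + 18.9)/2 = 24.20 °C
ET₀ = 0.0023 × 15.91 × (24.20 + 17.8) × √10.6 = 0.0023 × 15.91 × 42.00 × 3.2558 = 5.0039 mm/d
ETc = Kc × ET₀ = 1.03 × 5.0039 = 5.1540 mm/d
Over 28 days: 5.1540 × 28 = 144.312 mm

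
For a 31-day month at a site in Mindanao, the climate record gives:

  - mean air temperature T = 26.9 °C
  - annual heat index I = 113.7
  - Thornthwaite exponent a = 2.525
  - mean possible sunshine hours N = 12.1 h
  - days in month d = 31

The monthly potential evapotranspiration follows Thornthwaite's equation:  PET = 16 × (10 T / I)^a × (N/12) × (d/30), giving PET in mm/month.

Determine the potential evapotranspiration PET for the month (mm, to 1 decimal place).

10T/I = 10 × 26.9 / 113.7 = 2.3659
(10T/I)^a = 2.3659^2.525 = 8.7971
Uncorrected PET = 16 × 8.7971 = 140.754 mm
Correction = (N/12)(d/30) = (12.1/12)(31/30) = 1.0419
PET = 140.754 × 1.0419 = 146.652 mm/month

146.7 mm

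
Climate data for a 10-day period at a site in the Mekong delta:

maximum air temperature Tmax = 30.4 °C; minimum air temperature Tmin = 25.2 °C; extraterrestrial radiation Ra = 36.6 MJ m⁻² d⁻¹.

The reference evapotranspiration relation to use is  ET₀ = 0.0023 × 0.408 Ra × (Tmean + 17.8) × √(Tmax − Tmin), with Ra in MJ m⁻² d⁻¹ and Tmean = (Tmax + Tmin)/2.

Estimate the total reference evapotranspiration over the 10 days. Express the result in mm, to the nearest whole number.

36 mm

Tmean = (30.4 + 25.2)/2 = 27.80 °C
0.408 Ra = 0.408 × 36.6 = 14.9328 mm/d equivalent
ET₀ = 0.0023 × 14.9328 × (27.80 + 17.8) × √5.2 = 0.0023 × 14.9328 × 45.60 × 2.2804 = 3.5715 mm/d
Over 10 days: 3.5715 × 10 = 35.715 mm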